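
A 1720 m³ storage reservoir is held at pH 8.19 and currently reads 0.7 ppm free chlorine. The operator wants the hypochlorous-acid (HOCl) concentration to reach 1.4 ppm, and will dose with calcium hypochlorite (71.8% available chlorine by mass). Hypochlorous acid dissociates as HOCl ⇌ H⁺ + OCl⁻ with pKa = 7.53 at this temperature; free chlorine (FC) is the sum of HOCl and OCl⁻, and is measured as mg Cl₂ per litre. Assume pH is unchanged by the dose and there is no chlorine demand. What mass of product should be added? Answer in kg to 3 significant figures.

Volume: 1720 m³ = 1,720,000 L.
[OCl⁻]/[HOCl] = 10^(pH − pKa) = 10^(8.19 − 7.53) = 4.571; fraction as HOCl = 1/(1 + 4.571) = 0.1795.
Free chlorine required for 1.4 ppm HOCl: 1.4 / 0.1795 = 7.799 ppm.
FC to add: 7.799 − 0.7 = 7.099 mg/L as Cl₂.
Cl₂ equivalent: 7.099 mg/L × 1,720,000 L = 12,210 g.
Product at 71.8% available Cl: 12,210 / 0.718 = 17,010 g.

17.0 kg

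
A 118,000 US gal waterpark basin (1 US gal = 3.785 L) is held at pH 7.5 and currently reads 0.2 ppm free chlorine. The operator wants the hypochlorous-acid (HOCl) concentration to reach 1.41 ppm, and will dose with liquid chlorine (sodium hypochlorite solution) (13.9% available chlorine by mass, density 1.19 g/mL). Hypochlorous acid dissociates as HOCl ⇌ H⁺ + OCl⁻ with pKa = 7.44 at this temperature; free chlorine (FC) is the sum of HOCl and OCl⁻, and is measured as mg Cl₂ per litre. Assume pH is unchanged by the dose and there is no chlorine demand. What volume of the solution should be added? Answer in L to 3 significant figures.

7.64 L

Volume: 118,000 US gal × 3.785 L/gal = 446,630 L.
[OCl⁻]/[HOCl] = 10^(pH − pKa) = 10^(7.5 − 7.44) = 1.148; fraction as HOCl = 1/(1 + 1.148) = 0.4655.
Free chlorine required for 1.41 ppm HOCl: 1.41 / 0.4655 = 3.029 ppm.
FC to add: 3.029 − 0.2 = 2.829 mg/L as Cl₂.
Cl₂ equivalent: 2.829 mg/L × 446,630 L = 1263 g.
Product at 13.9% available Cl: 1263 / 0.139 = 9090 g.
Volume: 9090 g ÷ 1.19 g/mL = 7638 mL.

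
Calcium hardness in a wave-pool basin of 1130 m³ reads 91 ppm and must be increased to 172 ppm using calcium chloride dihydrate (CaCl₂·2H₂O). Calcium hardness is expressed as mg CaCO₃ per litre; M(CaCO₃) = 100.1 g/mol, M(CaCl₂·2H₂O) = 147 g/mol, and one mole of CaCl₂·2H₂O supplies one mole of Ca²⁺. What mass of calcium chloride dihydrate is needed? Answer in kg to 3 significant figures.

Volume: 1130 m³ = 1,130,000 L.
Hardness to add: (172 − 91) = 81 mg/L as CaCO₃ × 1,130,000 L = 91,530 g as CaCO₃.
Moles of Ca²⁺ (1 mol Ca²⁺ ≡ 1 mol CaCO₃): 91,530 / 100.1 g/mol = 914.4 mol.
Mass of CaCl₂·2H₂O: 914.4 × 147 = 134,400 g.

134 kg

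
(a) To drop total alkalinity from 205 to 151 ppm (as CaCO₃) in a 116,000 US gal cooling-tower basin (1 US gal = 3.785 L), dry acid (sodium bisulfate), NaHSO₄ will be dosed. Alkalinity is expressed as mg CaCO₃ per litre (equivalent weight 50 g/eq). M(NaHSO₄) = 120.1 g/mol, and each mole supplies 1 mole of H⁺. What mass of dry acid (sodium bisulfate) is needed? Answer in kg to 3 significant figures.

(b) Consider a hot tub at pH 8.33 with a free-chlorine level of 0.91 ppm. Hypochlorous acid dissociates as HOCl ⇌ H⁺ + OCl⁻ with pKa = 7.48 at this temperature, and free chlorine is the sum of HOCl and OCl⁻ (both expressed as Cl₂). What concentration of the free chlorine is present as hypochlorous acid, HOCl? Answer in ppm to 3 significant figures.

(a) Volume: 116,000 US gal × 3.785 L/gal = 439,060 L.
(a) Alkalinity to neutralize: (205 − 151) = 54 mg/L as CaCO₃ × 439,060 L = 23,710 g as CaCO₃.
(a) Equivalents of H⁺ required: 23,710 ÷ 50 g/eq = 474.2 eq = 474.2 mol NaHSO₄.
(a) Mass of NaHSO₄: 474.2 × 120.1 = 56,950 g.

(b) [OCl⁻]/[HOCl] = 10^(pH − pKa) = 10^(8.33 − 7.48) = 10^0.85 = 7.079.
(b) Fraction as HOCl = 1 / (1 + 7.079) = 0.1238.
(b) HOCl = 0.1238 × 0.91 ppm = 0.1126 ppm.

(a) 56.9 kg; (b) 0.113 ppm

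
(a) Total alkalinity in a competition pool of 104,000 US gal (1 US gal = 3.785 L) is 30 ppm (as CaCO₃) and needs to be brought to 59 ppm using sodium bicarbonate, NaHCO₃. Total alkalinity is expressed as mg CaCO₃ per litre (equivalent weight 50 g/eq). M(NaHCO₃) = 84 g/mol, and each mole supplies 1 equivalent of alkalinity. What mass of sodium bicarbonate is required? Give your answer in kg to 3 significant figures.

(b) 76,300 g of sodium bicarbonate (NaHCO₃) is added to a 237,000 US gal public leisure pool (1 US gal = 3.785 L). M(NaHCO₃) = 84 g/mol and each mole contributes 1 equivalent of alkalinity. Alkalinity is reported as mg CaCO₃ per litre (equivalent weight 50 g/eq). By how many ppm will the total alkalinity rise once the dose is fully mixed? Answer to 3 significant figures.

(a) 19.2 kg; (b) 50.6 ppm

(a) Volume: 104,000 US gal × 3.785 L/gal = 393,640 L.
(a) Alkalinity to add: (59 − 30) = 29 mg/L as CaCO₃ × 393,640 L = 11,420 g as CaCO₃.
(a) Equivalents: 11,420 g ÷ 50 g/eq = 228.3 eq.
(a) NaHCO₃ supplies 1 eq per mole → 228.3 mol.
(a) Mass: 228.3 mol × 84 g/mol = 19,180 g.

(b) Volume: 237,000 US gal × 3.785 L/gal = 897,045 L.
(b) Moles of NaHCO₃: 76,300 g ÷ 84 g/mol = 908.3 mol → 908.3 eq of alkalinity.
(b) As CaCO₃: 908.3 eq × 50 g/eq = 45,420 g.
(b) Rise: 45,420 g / 897,045 L × 1000 = 50.63 mg/L.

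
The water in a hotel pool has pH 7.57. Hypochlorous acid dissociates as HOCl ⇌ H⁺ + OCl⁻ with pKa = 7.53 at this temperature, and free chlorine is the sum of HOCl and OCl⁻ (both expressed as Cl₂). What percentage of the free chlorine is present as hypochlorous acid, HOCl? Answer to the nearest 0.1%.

[OCl⁻]/[HOCl] = 10^(pH − pKa) = 10^(7.57 − 7.53) = 10^0.04 = 1.096.
Fraction as HOCl = 1 / (1 + 1.096) = 0.477.

47.7%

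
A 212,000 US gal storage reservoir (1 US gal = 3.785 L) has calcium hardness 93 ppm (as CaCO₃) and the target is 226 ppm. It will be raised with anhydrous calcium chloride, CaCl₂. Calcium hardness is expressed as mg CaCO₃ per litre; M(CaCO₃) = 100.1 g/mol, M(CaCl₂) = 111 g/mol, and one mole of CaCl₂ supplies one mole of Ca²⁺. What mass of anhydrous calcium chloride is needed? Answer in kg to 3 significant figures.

118 kg

Volume: 212,000 US gal × 3.785 L/gal = 802,420 L.
Hardness to add: (226 − 93) = 133 mg/L as CaCO₃ × 802,420 L = 106,700 g as CaCO₃.
Moles of Ca²⁺ (1 mol Ca²⁺ ≡ 1 mol CaCO₃): 106,700 / 100.1 g/mol = 1066 mol.
Mass of CaCl₂: 1066 × 111 = 118,300 g.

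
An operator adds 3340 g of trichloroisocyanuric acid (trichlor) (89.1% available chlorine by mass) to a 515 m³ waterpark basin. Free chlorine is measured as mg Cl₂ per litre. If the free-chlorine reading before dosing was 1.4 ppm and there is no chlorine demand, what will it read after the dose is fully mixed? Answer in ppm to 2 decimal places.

7.18 ppm

Volume: 515 m³ = 515,000 L.
Available chlorine delivered: 3340 g × 0.891 = 2976 g as Cl₂.
Concentration rise: 2976 g / 515,000 L = 5.779 mg/L = 5.78 ppm.
Final FC: 1.4 + 5.78 = 7.18 ppm.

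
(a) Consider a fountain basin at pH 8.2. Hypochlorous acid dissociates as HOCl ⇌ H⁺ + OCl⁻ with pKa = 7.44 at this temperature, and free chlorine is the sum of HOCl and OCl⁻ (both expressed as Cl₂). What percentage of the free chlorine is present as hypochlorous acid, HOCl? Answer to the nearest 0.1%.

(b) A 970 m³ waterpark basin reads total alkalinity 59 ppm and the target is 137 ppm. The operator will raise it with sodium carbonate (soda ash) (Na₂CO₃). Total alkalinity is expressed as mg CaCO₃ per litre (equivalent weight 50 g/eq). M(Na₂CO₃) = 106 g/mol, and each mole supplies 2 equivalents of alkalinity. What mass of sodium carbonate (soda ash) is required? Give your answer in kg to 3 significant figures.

(a) 14.8%; (b) 80.2 kg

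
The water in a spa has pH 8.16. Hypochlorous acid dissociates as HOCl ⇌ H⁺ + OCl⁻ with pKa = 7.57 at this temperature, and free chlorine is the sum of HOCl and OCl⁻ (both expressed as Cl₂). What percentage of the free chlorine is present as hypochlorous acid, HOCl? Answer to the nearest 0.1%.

[OCl⁻]/[HOCl] = 10^(pH − pKa) = 10^(8.16 − 7.57) = 10^0.59 = 3.89.
Fraction as HOCl = 1 / (1 + 3.89) = 0.2045.

20.4%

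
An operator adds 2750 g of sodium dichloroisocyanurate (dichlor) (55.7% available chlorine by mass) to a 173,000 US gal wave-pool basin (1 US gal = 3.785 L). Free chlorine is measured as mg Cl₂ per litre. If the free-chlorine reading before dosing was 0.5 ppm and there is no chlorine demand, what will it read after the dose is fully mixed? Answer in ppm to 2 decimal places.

Volume: 173,000 US gal × 3.785 L/gal = 654,805 L.
Available chlorine delivered: 2750 g × 0.557 = 1532 g as Cl₂.
Concentration rise: 1532 g / 654,805 L = 2.339 mg/L = 2.34 ppm.
Final FC: 0.5 + 2.34 = 2.84 ppm.

2.84 ppm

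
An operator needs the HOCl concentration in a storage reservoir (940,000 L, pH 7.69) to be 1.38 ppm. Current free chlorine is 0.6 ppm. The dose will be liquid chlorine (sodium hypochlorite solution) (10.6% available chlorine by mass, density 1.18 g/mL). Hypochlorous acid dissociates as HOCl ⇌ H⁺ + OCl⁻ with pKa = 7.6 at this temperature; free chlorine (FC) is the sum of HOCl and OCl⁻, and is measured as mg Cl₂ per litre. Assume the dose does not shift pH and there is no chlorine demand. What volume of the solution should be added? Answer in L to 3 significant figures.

[OCl⁻]/[HOCl] = 10^(pH − pKa) = 10^(7.69 − 7.6) = 1.23; fraction as HOCl = 1/(1 + 1.23) = 0.4484.
Free chlorine required for 1.38 ppm HOCl: 1.38 / 0.4484 = 3.078 ppm.
FC to add: 3.078 − 0.6 = 2.478 mg/L as Cl₂.
Cl₂ equivalent: 2.478 mg/L × 940,000 L = 2329 g.
Product at 10.6% available Cl: 2329 / 0.106 = 21,970 g.
Volume: 21,970 g ÷ 1.18 g/mL = 18,620 mL.

18.6 L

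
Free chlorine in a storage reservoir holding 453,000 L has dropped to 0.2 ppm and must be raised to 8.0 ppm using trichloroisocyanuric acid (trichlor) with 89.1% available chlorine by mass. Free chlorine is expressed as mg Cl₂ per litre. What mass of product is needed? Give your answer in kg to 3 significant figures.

3.97 kg

Chlorine deficit: 8.0 − 0.2 = 7.8 ppm = 7.8 mg/L as Cl₂.
Cl₂ equivalent needed: 7.8 mg/L × 453,000 L = 3,533,000 mg = 3533 g.
Product at 89.1% available chlorine: 3533 / 0.891 = 3966 g.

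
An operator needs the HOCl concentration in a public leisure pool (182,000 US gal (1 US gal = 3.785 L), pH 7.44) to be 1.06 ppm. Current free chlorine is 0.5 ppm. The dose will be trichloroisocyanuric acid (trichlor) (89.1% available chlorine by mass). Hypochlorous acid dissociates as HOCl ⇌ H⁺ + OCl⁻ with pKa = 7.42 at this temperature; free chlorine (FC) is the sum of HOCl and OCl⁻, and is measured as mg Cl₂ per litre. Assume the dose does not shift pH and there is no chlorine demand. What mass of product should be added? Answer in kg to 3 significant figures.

Volume: 182,000 US gal × 3.785 L/gal = 688,870 L.
[OCl⁻]/[HOCl] = 10^(pH − pKa) = 10^(7.44 − 7.42) = 1.047; fraction as HOCl = 1/(1 + 1.047) = 0.4885.
Free chlorine required for 1.06 ppm HOCl: 1.06 / 0.4885 = 2.17 ppm.
FC to add: 2.17 − 0.5 = 1.67 mg/L as Cl₂.
Cl₂ equivalent: 1.67 mg/L × 688,870 L = 1150 g.
Product at 89.1% available Cl: 1150 / 0.891 = 1291 g.

1.29 kg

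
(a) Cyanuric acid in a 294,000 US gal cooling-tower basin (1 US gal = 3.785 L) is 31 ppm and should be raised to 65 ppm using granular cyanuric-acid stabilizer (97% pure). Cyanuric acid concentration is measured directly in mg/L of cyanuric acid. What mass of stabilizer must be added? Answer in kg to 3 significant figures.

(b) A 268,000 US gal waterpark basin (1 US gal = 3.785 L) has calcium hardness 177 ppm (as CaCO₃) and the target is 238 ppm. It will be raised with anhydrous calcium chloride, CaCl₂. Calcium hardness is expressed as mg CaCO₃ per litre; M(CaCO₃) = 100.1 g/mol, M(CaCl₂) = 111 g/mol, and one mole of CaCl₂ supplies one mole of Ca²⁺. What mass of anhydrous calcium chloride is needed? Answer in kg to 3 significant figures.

(a) Volume: 294,000 US gal × 3.785 L/gal = 1,112,790 L.
(a) CYA to add: (65 − 31) = 34 mg/L × 1,112,790 L = 37,830 g cyanuric acid.
(a) At 97% purity: 37,830 / 0.97 = 39,010 g product.

(b) Volume: 268,000 US gal × 3.785 L/gal = 1,014,380 L.
(b) Hardness to add: (238 − 177) = 61 mg/L as CaCO₃ × 1,014,380 L = 61,880 g as CaCO₃.
(b) Moles of Ca²⁺ (1 mol Ca²⁺ ≡ 1 mol CaCO₃): 61,880 / 100.1 g/mol = 618.2 mol.
(b) Mass of CaCl₂: 618.2 × 111 = 68,620 g.

(a) 39.0 kg; (b) 68.6 kg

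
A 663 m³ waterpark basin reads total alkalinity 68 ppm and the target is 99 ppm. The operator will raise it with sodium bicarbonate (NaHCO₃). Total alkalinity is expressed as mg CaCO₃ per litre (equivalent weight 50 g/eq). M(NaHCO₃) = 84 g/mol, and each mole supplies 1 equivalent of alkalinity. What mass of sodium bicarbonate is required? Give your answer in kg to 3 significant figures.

Volume: 663 m³ = 663,000 L.
Alkalinity to add: (99 − 68) = 31 mg/L as CaCO₃ × 663,000 L = 20,550 g as CaCO₃.
Equivalents: 20,550 g ÷ 50 g/eq = 411.1 eq.
NaHCO₃ supplies 1 eq per mole → 411.1 mol.
Mass: 411.1 mol × 84 g/mol = 34,530 g.

34.5 kg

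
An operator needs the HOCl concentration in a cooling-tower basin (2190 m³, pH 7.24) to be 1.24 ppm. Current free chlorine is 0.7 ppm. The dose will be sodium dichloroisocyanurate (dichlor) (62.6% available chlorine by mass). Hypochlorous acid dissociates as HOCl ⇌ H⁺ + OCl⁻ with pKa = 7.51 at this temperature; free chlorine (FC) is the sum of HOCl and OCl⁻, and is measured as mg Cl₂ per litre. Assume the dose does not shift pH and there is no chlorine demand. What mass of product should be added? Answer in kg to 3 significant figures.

4.22 kg

Volume: 2190 m³ = 2,190,000 L.
[OCl⁻]/[HOCl] = 10^(pH − pKa) = 10^(7.24 − 7.51) = 0.537; fraction as HOCl = 1/(1 + 0.537) = 0.6506.
Free chlorine required for 1.24 ppm HOCl: 1.24 / 0.6506 = 1.906 ppm.
FC to add: 1.906 − 0.7 = 1.206 mg/L as Cl₂.
Cl₂ equivalent: 1.206 mg/L × 2,190,000 L = 2641 g.
Product at 62.6% available Cl: 2641 / 0.626 = 4219 g.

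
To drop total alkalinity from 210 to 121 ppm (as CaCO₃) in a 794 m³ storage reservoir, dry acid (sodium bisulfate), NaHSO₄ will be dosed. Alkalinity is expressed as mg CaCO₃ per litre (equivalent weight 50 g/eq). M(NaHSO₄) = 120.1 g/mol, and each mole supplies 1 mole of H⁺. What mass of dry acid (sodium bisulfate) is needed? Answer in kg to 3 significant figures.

Volume: 794 m³ = 794,000 L.
Alkalinity to neutralize: (210 − 121) = 89 mg/L as CaCO₃ × 794,000 L = 70,670 g as CaCO₃.
Equivalents of H⁺ required: 70,670 ÷ 50 g/eq = 1413 eq = 1413 mol NaHSO₄.
Mass of NaHSO₄: 1413 × 120.1 = 169,700 g.

170 kg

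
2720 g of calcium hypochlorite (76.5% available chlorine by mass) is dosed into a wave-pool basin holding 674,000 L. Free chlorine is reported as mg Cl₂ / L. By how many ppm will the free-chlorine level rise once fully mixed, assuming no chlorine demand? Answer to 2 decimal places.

Available chlorine delivered: 2720 g × 0.765 = 2081 g as Cl₂.
Concentration rise: 2081 g / 674,000 L = 3.087 mg/L = 3.09 ppm.

3.09 ppm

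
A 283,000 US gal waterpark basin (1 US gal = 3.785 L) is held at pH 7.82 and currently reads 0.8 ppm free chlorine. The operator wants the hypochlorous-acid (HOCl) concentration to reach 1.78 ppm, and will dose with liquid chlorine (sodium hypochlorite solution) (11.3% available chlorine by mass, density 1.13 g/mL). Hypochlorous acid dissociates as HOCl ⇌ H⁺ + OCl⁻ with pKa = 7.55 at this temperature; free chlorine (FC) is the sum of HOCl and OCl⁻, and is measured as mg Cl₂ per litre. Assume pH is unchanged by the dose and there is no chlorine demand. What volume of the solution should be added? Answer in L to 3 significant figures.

Volume: 283,000 US gal × 3.785 L/gal = 1,071,155 L.
[OCl⁻]/[HOCl] = 10^(pH − pKa) = 10^(7.82 − 7.55) = 1.862; fraction as HOCl = 1/(1 + 1.862) = 0.3494.
Free chlorine required for 1.78 ppm HOCl: 1.78 / 0.3494 = 5.095 ppm.
FC to add: 5.095 − 0.8 = 4.295 mg/L as Cl₂.
Cl₂ equivalent: 4.295 mg/L × 1,071,155 L = 4600 g.
Product at 11.3% available Cl: 4600 / 0.113 = 40,710 g.
Volume: 40,710 g ÷ 1.13 g/mL = 36,030 mL.

36.0 L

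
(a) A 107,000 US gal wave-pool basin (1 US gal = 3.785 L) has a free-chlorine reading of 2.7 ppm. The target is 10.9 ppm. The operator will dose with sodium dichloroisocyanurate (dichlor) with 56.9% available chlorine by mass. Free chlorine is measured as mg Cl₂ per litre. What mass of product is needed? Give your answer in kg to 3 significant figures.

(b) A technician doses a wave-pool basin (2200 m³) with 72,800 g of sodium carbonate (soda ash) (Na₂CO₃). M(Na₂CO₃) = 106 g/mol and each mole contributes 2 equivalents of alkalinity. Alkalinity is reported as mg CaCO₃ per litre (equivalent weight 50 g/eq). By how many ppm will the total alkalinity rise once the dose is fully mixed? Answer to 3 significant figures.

(a) Volume: 107,000 US gal × 3.785 L/gal = 404,995 L.
(a) Chlorine deficit: 10.9 − 2.7 = 8.2 ppm = 8.2 mg/L as Cl₂.
(a) Cl₂ equivalent needed: 8.2 mg/L × 404,995 L = 3,321,000 mg = 3321 g.
(a) Product at 56.9% available chlorine: 3321 / 0.569 = 5836 g.

(b) Volume: 2200 m³ = 2,200,000 L.
(b) Moles of Na₂CO₃: 72,800 g ÷ 106 g/mol = 686.8 mol → 1374 eq of alkalinity.
(b) As CaCO₃: 1374 eq × 50 g/eq = 68,680 g.
(b) Rise: 68,680 g / 2,200,000 L × 1000 = 31.22 mg/L.

(a) 5.84 kg; (b) 31.2 ppm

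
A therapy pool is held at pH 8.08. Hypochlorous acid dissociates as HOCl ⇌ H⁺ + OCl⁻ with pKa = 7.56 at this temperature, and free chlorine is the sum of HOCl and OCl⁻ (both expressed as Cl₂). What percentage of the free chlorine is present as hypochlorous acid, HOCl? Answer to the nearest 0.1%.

23.2%

[OCl⁻]/[HOCl] = 10^(pH − pKa) = 10^(8.08 − 7.56) = 10^0.52 = 3.311.
Fraction as HOCl = 1 / (1 + 3.311) = 0.2319.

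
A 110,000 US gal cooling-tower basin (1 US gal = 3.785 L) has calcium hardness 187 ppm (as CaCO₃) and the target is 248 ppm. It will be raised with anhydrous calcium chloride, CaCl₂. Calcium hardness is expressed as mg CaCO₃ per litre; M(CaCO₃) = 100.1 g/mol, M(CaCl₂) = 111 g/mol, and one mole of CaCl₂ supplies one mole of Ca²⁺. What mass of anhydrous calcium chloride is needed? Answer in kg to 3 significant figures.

28.2 kg

Volume: 110,000 US gal × 3.785 L/gal = 416,350 L.
Hardness to add: (248 − 187) = 61 mg/L as CaCO₃ × 416,350 L = 25,400 g as CaCO₃.
Moles of Ca²⁺ (1 mol Ca²⁺ ≡ 1 mol CaCO₃): 25,400 / 100.1 g/mol = 253.7 mol.
Mass of CaCl₂: 253.7 × 111 = 28,160 g.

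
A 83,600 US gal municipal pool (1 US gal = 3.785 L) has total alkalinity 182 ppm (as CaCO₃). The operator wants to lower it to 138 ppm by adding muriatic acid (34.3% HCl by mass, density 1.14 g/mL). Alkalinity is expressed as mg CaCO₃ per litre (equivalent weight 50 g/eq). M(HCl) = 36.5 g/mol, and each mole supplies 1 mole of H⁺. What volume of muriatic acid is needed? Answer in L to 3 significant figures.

Volume: 83,600 US gal × 3.785 L/gal = 316,426 L.
Alkalinity to neutralize: (182 − 138) = 44 mg/L as CaCO₃ × 316,426 L = 13,920 g as CaCO₃.
Equivalents of H⁺ required: 13,920 ÷ 50 g/eq = 278.5 eq = 278.5 mol HCl.
Mass of HCl: 278.5 × 36.5 = 10,160 g.
Mass of 34.3% solution: 10,160 / 0.343 = 29,630 g.
Volume: 29,630 g ÷ 1.14 g/mL = 25,990 mL.

26.0 L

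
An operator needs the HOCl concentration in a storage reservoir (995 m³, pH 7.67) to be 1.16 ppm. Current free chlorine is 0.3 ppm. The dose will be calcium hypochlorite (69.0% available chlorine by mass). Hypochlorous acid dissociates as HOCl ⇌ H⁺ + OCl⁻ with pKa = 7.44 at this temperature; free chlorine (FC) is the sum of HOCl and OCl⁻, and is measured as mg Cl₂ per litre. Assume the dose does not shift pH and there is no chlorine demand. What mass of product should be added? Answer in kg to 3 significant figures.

Volume: 995 m³ = 995,000 L.
[OCl⁻]/[HOCl] = 10^(pH − pKa) = 10^(7.67 − 7.44) = 1.698; fraction as HOCl = 1/(1 + 1.698) = 0.3706.
Free chlorine required for 1.16 ppm HOCl: 1.16 / 0.3706 = 3.13 ppm.
FC to add: 3.13 − 0.3 = 2.83 mg/L as Cl₂.
Cl₂ equivalent: 2.83 mg/L × 995,000 L = 2816 g.
Product at 69.0% available Cl: 2816 / 0.69 = 4081 g.

4.08 kg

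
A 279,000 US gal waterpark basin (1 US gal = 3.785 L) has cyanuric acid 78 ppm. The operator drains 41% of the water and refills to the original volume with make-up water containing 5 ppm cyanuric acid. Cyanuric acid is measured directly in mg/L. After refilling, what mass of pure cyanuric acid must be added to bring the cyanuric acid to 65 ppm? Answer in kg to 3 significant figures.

17.9 kg

Volume: 279,000 US gal × 3.785 L/gal = 1,056,015 L.
After draining 41% and refilling: 78 × 0.59 + 5 × 0.41 = 48.07 ppm.
Deficit to target: 65 − 48.07 = 16.93 mg/L.
Mass: 16.93 mg/L × 1,056,015 L = 17,880 g cyanuric acid.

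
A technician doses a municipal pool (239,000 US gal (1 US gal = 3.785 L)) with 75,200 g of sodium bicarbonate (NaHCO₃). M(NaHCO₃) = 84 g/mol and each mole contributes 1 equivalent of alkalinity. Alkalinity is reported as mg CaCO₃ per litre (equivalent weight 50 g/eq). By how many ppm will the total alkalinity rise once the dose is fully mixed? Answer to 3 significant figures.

49.5 ppm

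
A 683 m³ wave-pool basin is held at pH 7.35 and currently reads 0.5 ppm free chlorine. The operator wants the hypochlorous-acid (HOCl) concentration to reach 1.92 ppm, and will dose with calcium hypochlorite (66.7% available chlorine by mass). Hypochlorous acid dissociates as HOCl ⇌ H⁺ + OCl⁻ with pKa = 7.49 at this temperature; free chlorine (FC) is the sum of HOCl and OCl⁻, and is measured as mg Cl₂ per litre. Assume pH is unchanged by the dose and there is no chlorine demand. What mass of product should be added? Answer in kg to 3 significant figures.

Volume: 683 m³ = 683,000 L.
[OCl⁻]/[HOCl] = 10^(pH − pKa) = 10^(7.35 − 7.49) = 0.7244; fraction as HOCl = 1/(1 + 0.7244) = 0.5799.
Free chlorine required for 1.92 ppm HOCl: 1.92 / 0.5799 = 3.311 ppm.
FC to add: 3.311 − 0.5 = 2.811 mg/L as Cl₂.
Cl₂ equivalent: 2.811 mg/L × 683,000 L = 1920 g.
Product at 66.7% available Cl: 1920 / 0.667 = 2878 g.

2.88 kg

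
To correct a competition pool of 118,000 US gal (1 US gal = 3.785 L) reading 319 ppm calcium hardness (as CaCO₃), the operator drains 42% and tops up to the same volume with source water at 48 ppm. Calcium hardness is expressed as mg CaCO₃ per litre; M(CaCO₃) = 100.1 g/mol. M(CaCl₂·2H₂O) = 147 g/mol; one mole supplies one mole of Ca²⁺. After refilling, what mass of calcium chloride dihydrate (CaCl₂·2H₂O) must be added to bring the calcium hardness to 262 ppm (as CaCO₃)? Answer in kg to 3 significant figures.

37.3 kg

Volume: 118,000 US gal × 3.785 L/gal = 446,630 L.
After draining 42% and refilling: 319 × 0.58 + 48 × 0.42 = 205.18 ppm.
Deficit to target: 262 − 205.18 = 56.82 mg/L.
As CaCO₃: 56.82 mg/L × 446,630 L = 25,380 g; ÷ 100.1 = 253.5 mol Ca²⁺.
Mass: 253.5 × 147 = 37,270 g.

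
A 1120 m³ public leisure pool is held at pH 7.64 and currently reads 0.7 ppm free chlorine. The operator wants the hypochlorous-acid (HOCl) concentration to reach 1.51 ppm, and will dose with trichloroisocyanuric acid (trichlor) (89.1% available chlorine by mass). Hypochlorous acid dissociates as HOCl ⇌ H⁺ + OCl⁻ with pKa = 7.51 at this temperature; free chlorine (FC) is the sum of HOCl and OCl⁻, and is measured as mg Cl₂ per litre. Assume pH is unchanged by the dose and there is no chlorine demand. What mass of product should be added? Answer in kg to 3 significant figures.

3.58 kg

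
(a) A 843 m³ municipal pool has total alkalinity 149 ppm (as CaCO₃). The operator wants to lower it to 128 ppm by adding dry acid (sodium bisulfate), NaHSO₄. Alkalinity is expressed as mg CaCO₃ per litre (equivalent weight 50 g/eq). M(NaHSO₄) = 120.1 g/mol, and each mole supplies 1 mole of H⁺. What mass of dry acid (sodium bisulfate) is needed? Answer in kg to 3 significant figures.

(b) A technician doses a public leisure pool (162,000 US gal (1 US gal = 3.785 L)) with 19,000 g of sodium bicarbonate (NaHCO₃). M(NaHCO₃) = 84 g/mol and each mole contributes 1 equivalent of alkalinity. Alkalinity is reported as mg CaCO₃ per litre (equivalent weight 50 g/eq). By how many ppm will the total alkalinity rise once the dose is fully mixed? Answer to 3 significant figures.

(a) 42.5 kg; (b) 18.4 ppm

(a) Volume: 843 m³ = 843,000 L.
(a) Alkalinity to neutralize: (149 − 128) = 21 mg/L as CaCO₃ × 843,000 L = 17,700 g as CaCO₃.
(a) Equivalents of H⁺ required: 17,700 ÷ 50 g/eq = 354.1 eq = 354.1 mol NaHSO₄.
(a) Mass of NaHSO₄: 354.1 × 120.1 = 42,520 g.

(b) Volume: 162,000 US gal × 3.785 L/gal = 613,170 L.
(b) Moles of NaHCO₃: 19,000 g ÷ 84 g/mol = 226.2 mol → 226.2 eq of alkalinity.
(b) As CaCO₃: 226.2 eq × 50 g/eq = 11,310 g.
(b) Rise: 11,310 g / 613,170 L × 1000 = 18.44 mg/L.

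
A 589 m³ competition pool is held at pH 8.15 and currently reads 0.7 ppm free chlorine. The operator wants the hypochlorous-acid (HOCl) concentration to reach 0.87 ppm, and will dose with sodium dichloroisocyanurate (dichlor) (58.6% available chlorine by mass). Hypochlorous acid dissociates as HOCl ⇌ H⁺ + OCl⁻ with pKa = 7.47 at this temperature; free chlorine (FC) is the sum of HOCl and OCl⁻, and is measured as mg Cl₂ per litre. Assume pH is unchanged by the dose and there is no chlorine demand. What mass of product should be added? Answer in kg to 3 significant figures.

4.36 kg

Volume: 589 m³ = 589,000 L.
[OCl⁻]/[HOCl] = 10^(pH − pKa) = 10^(8.15 − 7.47) = 4.786; fraction as HOCl = 1/(1 + 4.786) = 0.1728.
Free chlorine required for 0.87 ppm HOCl: 0.87 / 0.1728 = 5.034 ppm.
FC to add: 5.034 − 0.7 = 4.334 mg/L as Cl₂.
Cl₂ equivalent: 4.334 mg/L × 589,000 L = 2553 g.
Product at 58.6% available Cl: 2553 / 0.586 = 4356 g.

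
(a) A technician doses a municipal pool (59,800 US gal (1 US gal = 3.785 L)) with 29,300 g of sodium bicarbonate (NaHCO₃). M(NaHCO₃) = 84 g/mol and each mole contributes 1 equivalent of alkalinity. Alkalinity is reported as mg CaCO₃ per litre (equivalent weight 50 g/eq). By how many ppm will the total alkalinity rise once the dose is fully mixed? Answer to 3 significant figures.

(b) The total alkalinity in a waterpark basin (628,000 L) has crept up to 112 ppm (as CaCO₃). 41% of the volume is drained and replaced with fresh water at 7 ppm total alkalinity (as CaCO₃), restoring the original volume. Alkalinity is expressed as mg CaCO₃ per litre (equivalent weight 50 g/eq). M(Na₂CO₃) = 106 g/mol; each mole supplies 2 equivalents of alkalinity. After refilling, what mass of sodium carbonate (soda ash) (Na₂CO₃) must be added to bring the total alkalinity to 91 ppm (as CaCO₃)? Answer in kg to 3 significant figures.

(a) 77.1 ppm; (b) 14.7 kg

(a) Volume: 59,800 US gal × 3.785 L/gal = 226,343 L.
(a) Moles of NaHCO₃: 29,300 g ÷ 84 g/mol = 348.8 mol → 348.8 eq of alkalinity.
(a) As CaCO₃: 348.8 eq × 50 g/eq = 17,440 g.
(a) Rise: 17,440 g / 226,343 L × 1000 = 77.05 mg/L.

(b) After draining 41% and refilling: 112 × 0.59 + 7 × 0.41 = 68.95 ppm.
(b) Deficit to target: 91 − 68.95 = 22.05 mg/L.
(b) As CaCO₃: 22.05 mg/L × 628,000 L = 13,850 g; ÷ 50 g/eq ÷ 2 = 138.5 mol Na₂CO₃.
(b) Mass: 138.5 × 106 = 14,680 g.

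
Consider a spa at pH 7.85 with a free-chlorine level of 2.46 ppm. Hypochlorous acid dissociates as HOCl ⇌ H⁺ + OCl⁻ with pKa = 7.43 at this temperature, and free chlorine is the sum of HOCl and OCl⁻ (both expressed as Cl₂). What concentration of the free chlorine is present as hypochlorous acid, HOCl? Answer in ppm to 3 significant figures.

0.678 ppm

[OCl⁻]/[HOCl] = 10^(pH − pKa) = 10^(7.85 − 7.43) = 10^0.42 = 2.63.
Fraction as HOCl = 1 / (1 + 2.63) = 0.2755.
HOCl = 0.2755 × 2.46 ppm = 0.6776 ppm.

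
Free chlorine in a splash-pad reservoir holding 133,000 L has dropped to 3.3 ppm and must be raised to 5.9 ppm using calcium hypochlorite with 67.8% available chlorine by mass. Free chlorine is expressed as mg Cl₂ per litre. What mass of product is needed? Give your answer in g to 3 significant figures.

510 g

Chlorine deficit: 5.9 − 3.3 = 2.6 ppm = 2.6 mg/L as Cl₂.
Cl₂ equivalent needed: 2.6 mg/L × 133,000 L = 345,800 mg = 345.8 g.
Product at 67.8% available chlorine: 345.8 / 0.678 = 510 g.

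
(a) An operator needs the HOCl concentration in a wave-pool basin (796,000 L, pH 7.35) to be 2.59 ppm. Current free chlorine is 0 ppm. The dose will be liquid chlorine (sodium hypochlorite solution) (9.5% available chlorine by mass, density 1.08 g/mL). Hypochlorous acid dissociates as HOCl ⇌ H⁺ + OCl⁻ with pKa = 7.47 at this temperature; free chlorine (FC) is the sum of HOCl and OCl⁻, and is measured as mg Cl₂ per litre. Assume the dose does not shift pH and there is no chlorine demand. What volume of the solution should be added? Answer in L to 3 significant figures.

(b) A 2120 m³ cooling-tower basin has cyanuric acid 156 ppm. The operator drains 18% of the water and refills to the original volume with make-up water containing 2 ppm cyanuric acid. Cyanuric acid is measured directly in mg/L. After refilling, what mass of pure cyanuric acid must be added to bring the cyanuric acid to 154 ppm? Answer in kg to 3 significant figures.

(a) 35.3 L; (b) 54.5 kg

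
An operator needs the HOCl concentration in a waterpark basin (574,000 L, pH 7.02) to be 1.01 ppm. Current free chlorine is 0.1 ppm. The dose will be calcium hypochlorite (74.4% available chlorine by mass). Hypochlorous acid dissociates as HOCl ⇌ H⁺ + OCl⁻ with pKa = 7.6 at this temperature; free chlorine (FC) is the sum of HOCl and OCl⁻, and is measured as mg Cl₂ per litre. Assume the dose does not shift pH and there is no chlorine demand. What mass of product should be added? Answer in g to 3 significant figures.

[OCl⁻]/[HOCl] = 10^(pH − pKa) = 10^(7.02 − 7.6) = 0.263; fraction as HOCl = 1/(1 + 0.263) = 0.7917.
Free chlorine required for 1.01 ppm HOCl: 1.01 / 0.7917 = 1.276 ppm.
FC to add: 1.276 − 0.1 = 1.176 mg/L as Cl₂.
Cl₂ equivalent: 1.176 mg/L × 574,000 L = 674.8 g.
Product at 74.4% available Cl: 674.8 / 0.744 = 907 g.

907 g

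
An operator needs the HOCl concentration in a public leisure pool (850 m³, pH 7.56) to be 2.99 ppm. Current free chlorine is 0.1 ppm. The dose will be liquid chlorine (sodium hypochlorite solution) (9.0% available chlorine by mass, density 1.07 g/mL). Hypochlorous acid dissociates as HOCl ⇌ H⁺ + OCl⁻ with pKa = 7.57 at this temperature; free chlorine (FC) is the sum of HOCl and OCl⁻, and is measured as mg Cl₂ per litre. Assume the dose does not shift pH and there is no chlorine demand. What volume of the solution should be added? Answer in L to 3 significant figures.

Volume: 850 m³ = 850,000 L.
[OCl⁻]/[HOCl] = 10^(pH − pKa) = 10^(7.56 − 7.57) = 0.9772; fraction as HOCl = 1/(1 + 0.9772) = 0.5058.
Free chlorine required for 2.99 ppm HOCl: 2.99 / 0.5058 = 5.912 ppm.
FC to add: 5.912 − 0.1 = 5.812 mg/L as Cl₂.
Cl₂ equivalent: 5.812 mg/L × 850,000 L = 4940 g.
Product at 9.0% available Cl: 4940 / 0.09 = 54,890 g.
Volume: 54,890 g ÷ 1.07 g/mL = 51,300 mL.

51.3 L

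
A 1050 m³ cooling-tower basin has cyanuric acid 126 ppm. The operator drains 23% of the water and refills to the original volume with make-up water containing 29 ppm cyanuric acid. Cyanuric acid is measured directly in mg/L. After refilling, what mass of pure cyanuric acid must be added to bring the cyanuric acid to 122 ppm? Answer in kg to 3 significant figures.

Volume: 1050 m³ = 1,050,000 L.
After draining 23% and refilling: 126 × 0.77 + 29 × 0.23 = 103.69 ppm.
Deficit to target: 122 − 103.69 = 18.31 mg/L.
Mass: 18.31 mg/L × 1,050,000 L = 19,230 g cyanuric acid.

19.2 kg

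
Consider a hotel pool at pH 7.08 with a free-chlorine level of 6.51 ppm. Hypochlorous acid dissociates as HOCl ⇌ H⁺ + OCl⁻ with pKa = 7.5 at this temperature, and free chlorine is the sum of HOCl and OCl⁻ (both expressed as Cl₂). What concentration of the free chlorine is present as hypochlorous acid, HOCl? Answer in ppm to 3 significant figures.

4.72 ppm

[OCl⁻]/[HOCl] = 10^(pH − pKa) = 10^(7.08 − 7.5) = 10^-0.42 = 0.3802.
Fraction as HOCl = 1 / (1 + 0.3802) = 0.7245.
HOCl = 0.7245 × 6.51 ppm = 4.717 ppm.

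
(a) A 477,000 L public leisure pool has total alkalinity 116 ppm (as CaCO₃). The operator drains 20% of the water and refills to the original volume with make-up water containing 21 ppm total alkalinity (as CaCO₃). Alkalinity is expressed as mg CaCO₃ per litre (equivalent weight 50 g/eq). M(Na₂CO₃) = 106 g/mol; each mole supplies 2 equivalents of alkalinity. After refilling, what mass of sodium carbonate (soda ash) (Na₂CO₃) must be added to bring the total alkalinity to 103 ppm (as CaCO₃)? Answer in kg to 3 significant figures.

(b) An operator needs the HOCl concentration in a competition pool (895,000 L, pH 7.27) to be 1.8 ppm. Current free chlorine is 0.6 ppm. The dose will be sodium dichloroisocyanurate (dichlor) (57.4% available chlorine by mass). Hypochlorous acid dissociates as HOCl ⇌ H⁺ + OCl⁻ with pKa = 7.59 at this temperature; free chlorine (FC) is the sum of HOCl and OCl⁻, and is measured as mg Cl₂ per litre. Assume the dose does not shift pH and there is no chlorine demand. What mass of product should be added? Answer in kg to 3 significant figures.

(a) 3.03 kg; (b) 3.21 kg

(a) After draining 20% and refilling: 116 × 0.80 + 21 × 0.20 = 97 ppm.
(a) Deficit to target: 103 − 97 = 6 mg/L.
(a) As CaCO₃: 6 mg/L × 477,000 L = 2862 g; ÷ 50 g/eq ÷ 2 = 28.62 mol Na₂CO₃.
(a) Mass: 28.62 × 106 = 3034 g.

(b) [OCl⁻]/[HOCl] = 10^(pH − pKa) = 10^(7.27 − 7.59) = 0.4786; fraction as HOCl = 1/(1 + 0.4786) = 0.6763.
(b) Free chlorine required for 1.8 ppm HOCl: 1.8 / 0.6763 = 2.662 ppm.
(b) FC to add: 2.662 − 0.6 = 2.062 mg/L as Cl₂.
(b) Cl₂ equivalent: 2.062 mg/L × 895,000 L = 1845 g.
(b) Product at 57.4% available Cl: 1845 / 0.574 = 3214 g.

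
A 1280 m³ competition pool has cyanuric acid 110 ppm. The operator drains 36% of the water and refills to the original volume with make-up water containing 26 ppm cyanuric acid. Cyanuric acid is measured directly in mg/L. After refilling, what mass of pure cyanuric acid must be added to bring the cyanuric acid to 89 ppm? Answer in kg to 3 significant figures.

Volume: 1280 m³ = 1,280,000 L.
After draining 36% and refilling: 110 × 0.64 + 26 × 0.36 = 79.76 ppm.
Deficit to target: 89 − 79.76 = 9.24 mg/L.
Mass: 9.24 mg/L × 1,280,000 L = 11,830 g cyanuric acid.

11.8 kg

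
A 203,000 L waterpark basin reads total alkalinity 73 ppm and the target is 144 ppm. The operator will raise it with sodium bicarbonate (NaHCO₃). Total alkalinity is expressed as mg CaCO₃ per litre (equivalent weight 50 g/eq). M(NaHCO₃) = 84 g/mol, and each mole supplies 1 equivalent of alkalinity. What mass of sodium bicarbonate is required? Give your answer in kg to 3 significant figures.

24.2 kg

Alkalinity to add: (144 − 73) = 71 mg/L as CaCO₃ × 203,000 L = 14,410 g as CaCO₃.
Equivalents: 14,410 g ÷ 50 g/eq = 288.3 eq.
NaHCO₃ supplies 1 eq per mole → 288.3 mol.
Mass: 288.3 mol × 84 g/mol = 24,210 g.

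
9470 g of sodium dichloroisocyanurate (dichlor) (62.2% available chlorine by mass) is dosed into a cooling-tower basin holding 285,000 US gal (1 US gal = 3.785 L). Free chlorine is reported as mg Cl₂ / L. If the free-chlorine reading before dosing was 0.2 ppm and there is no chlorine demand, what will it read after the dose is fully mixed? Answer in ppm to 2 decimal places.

Volume: 285,000 US gal × 3.785 L/gal = 1,078,725 L.
Available chlorine delivered: 9470 g × 0.622 = 5890 g as Cl₂.
Concentration rise: 5890 g / 1,078,725 L = 5.46 mg/L = 5.46 ppm.
Final FC: 0.2 + 5.46 = 5.66 ppm.

5.66 ppm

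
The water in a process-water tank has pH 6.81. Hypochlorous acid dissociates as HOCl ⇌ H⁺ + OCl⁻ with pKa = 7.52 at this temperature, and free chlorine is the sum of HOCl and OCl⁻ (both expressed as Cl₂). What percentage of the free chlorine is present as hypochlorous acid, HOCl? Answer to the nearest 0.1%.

[OCl⁻]/[HOCl] = 10^(pH − pKa) = 10^(6.81 − 7.52) = 10^-0.71 = 0.195.
Fraction as HOCl = 1 / (1 + 0.195) = 0.8368.

83.7%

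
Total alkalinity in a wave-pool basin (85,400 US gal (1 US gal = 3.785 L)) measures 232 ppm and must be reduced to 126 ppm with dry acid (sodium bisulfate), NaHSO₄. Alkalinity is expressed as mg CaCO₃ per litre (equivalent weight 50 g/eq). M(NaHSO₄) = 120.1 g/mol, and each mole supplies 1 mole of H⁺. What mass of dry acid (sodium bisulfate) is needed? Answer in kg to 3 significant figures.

Volume: 85,400 US gal × 3.785 L/gal = 323,239 L.
Alkalinity to neutralize: (232 − 126) = 106 mg/L as CaCO₃ × 323,239 L = 34,260 g as CaCO₃.
Equivalents of H⁺ required: 34,260 ÷ 50 g/eq = 685.3 eq = 685.3 mol NaHSO₄.
Mass of NaHSO₄: 685.3 × 120.1 = 82,300 g.

82.3 kg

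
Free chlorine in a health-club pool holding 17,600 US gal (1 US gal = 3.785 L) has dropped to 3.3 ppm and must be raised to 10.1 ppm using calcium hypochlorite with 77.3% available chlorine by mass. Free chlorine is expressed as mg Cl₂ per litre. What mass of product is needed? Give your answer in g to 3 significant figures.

586 g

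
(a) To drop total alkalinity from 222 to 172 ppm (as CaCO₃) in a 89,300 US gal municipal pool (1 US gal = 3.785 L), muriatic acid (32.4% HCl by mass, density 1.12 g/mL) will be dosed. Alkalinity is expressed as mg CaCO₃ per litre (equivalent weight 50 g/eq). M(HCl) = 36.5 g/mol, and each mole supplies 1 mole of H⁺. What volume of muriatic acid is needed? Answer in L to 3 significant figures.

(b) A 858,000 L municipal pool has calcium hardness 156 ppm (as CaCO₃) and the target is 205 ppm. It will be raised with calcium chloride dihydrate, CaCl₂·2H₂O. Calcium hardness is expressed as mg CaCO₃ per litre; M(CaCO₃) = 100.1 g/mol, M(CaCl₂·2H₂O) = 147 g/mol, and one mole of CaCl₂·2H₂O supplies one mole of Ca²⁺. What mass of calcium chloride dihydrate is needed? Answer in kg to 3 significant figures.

(a) 34.0 L; (b) 61.7 kg

(a) Volume: 89,300 US gal × 3.785 L/gal = 338,000 L.
(a) Alkalinity to neutralize: (222 − 172) = 50 mg/L as CaCO₃ × 338,000 L = 16,900 g as CaCO₃.
(a) Equivalents of H⁺ required: 16,900 ÷ 50 g/eq = 338 eq = 338 mol HCl.
(a) Mass of HCl: 338 × 36.5 = 12,340 g.
(a) Mass of 32.4% solution: 12,340 / 0.324 = 38,080 g.
(a) Volume: 38,080 g ÷ 1.12 g/mL = 34,000 mL.

(b) Hardness to add: (205 − 156) = 49 mg/L as CaCO₃ × 858,000 L = 42,040 g as CaCO₃.
(b) Moles of Ca²⁺ (1 mol Ca²⁺ ≡ 1 mol CaCO₃): 42,040 / 100.1 g/mol = 420 mol.
(b) Mass of CaCl₂·2H₂O: 420 × 147 = 61,740 g.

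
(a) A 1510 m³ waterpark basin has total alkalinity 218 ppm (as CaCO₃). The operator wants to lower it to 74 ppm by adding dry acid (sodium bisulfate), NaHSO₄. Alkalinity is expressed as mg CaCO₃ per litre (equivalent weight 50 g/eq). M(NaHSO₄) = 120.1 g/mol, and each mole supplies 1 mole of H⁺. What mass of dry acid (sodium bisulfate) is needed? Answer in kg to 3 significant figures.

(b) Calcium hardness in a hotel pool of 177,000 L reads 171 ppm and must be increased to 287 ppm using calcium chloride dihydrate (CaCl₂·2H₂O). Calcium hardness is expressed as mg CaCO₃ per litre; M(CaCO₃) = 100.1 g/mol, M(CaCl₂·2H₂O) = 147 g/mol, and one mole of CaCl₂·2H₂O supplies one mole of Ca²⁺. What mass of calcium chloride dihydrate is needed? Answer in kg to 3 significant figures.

(a) Volume: 1510 m³ = 1,510,000 L.
(a) Alkalinity to neutralize: (218 − 74) = 144 mg/L as CaCO₃ × 1,510,000 L = 217,400 g as CaCO₃.
(a) Equivalents of H⁺ required: 217,400 ÷ 50 g/eq = 4349 eq = 4349 mol NaHSO₄.
(a) Mass of NaHSO₄: 4349 × 120.1 = 522,300 g.

(b) Hardness to add: (287 − 171) = 116 mg/L as CaCO₃ × 177,000 L = 20,530 g as CaCO₃.
(b) Moles of Ca²⁺ (1 mol Ca²⁺ ≡ 1 mol CaCO₃): 20,530 / 100.1 g/mol = 205.1 mol.
(b) Mass of CaCl₂·2H₂O: 205.1 × 147 = 30,150 g.

(a) 522 kg; (b) 30.2 kg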